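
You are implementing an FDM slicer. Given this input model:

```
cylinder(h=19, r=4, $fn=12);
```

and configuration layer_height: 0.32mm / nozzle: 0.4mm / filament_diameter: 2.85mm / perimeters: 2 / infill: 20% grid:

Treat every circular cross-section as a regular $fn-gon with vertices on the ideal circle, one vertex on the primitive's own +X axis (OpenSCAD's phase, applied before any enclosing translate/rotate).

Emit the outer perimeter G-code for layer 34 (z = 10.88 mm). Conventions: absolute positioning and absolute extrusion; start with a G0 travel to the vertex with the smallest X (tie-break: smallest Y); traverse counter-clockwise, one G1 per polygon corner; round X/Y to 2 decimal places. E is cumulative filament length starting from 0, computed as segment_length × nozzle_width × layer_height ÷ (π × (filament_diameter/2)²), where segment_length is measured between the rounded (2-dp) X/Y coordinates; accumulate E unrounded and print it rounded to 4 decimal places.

At z = 10.88 mm: the r=4 cylinder contributes a regular 12-gon of circumradius 4. The outline is a single polygon with 12 vertices. Extrusion per mm of travel: 0.4 × 0.32 / (π × 1.425²) = 0.020065. Accumulating E over each segment gives final E = 0.4982.

G0 X-4.00 Y0.00 Z10.88
G1 X-3.46 Y-2.00 E0.0416
G1 X-2.00 Y-3.46 E0.0830
G1 X0.00 Y-4.00 E0.1246
G1 X2.00 Y-3.46 E0.1661
G1 X3.46 Y-2.00 E0.2076
G1 X4.00 Y0.00 E0.2491
G1 X3.46 Y2.00 E0.2907
G1 X2.00 Y3.46 E0.3321
G1 X0.00 Y4.00 E0.3737
G1 X-2.00 Y3.46 E0.4152
G1 X-3.46 Y2.00 E0.4567
G1 X-4.00 Y0.00 E0.4982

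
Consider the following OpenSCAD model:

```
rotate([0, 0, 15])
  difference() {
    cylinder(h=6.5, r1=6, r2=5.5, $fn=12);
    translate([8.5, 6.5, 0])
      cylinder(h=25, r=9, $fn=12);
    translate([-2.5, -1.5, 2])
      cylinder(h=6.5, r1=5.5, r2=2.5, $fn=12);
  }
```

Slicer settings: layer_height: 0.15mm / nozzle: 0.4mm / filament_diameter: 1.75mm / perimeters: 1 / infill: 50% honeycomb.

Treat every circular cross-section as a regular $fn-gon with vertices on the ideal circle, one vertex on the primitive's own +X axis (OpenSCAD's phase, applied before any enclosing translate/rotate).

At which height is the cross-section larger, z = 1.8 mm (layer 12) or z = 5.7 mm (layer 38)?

Layer 12 (z = 1.8): the cone contributes a regular 12-gon of circumradius 5.862 (interpolated between r1=6 and r2=5.5 at t=0.277) (area = (12/2)·5.862²·sin(360°/12) = 103.07 mm²); the r=9 cylinder at (8.5, 6.5) gives a regular 12-gon of circumradius 9 (constant along its height) (area = (12/2)·9.000²·sin(360°/12) = 243.00 mm²); the cone at (-2.5, -1.5) is not intersected at this z (z outside [2, 8.5]); Taking the first minus the rest: starting from the cone (103.07 mm²), the r=9 cylinder at (8.5, 6.5) partially overlaps it — only the 24.92 mm² overlap (of its 243.00 mm²) is removed, clipping the outline — area = 78.15 mm²; (rotated 15° about Z; rotation is an isometry so areas/perimeters/island counts are preserved). So its area = 78.15 mm². Layer 38 (z = 5.7): the cone: at t=0.877 of its height the radius interpolates to r₁+(r₂−r₁)t = 5.562, giving a regular 12-gon of that circumradius (area = (12/2)·5.562²·sin(360°/12) = 92.79 mm²); the cylinder at (8.5, 6.5): section is a regular 12-gon, circumradius r=9 (area = (12/2)·9.000²·sin(360°/12) = 243.00 mm²); the cone at (-2.5, -1.5) contributes a regular 12-gon of circumradius 3.792 (interpolated between r1=5.5 and r2=2.5 at t=0.569) (area = (12/2)·3.792²·sin(360°/12) = 43.14 mm²); After the difference (first − rest): starting from the cone (92.79 mm²), the r=9 cylinder at (8.5, 6.5) partially overlaps it — only the 21.78 mm² overlap (of its 243.00 mm²) is removed, clipping the outline; the cone at (-2.5, -1.5) partially overlaps it — only the 36.75 mm² overlap (of its 43.14 mm²) is removed, clipping the outline — area = 34.26 mm²; (rotated 15° about Z; rotation is an isometry so areas/perimeters/island counts are preserved). So its area = 34.26 mm². Layer 12 is larger (78.15 vs 34.26 mm²).

layer 12 (z = 1.8 mm)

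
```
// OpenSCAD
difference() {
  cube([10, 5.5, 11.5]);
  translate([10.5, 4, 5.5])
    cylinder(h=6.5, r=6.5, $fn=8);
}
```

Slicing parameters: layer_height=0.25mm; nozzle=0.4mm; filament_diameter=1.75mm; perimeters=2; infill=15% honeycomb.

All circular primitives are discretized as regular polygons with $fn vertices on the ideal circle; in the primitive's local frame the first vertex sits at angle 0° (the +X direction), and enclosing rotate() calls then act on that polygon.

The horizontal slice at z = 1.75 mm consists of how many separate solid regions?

1

At z = 1.75 mm: the 10×5.5 cube contributes its full rectangle; the cylinder at (10.5, 4) is not intersected at this z (z outside [5.5, 12]); After the difference (first − rest): none of the subtracted shapes is present at this height, so the 10×5.5 cube is unchanged — 1 connected region. The result has 1 disconnected region.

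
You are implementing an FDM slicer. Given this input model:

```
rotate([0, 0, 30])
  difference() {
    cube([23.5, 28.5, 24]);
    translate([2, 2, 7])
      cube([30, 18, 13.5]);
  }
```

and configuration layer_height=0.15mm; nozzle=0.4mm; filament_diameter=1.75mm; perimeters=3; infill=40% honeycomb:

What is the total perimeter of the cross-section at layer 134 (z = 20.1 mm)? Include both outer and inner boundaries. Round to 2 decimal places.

At z = 20.1 mm: the cube (footprint 23.5×28.5) is included at this height (perimeter 104.00 mm); the cube at (2, 2) (footprint 30×18) is included at this height (perimeter 96.00 mm); Subtracting the remaining from the first: starting from the 23.5×28.5 cube, the 30×18 cube at (2, 2) partially overlaps it — only the 387.00 mm² overlap (of its 540.00 mm²) is removed, clipping the outline — boundary = 147.00 mm; (whole slice rotated 30° about Z — lengths, areas and connectivity unchanged). Overall, the cross-section is a single solid region. Total boundary length (outer) = 147.00 mm.

147.00 mm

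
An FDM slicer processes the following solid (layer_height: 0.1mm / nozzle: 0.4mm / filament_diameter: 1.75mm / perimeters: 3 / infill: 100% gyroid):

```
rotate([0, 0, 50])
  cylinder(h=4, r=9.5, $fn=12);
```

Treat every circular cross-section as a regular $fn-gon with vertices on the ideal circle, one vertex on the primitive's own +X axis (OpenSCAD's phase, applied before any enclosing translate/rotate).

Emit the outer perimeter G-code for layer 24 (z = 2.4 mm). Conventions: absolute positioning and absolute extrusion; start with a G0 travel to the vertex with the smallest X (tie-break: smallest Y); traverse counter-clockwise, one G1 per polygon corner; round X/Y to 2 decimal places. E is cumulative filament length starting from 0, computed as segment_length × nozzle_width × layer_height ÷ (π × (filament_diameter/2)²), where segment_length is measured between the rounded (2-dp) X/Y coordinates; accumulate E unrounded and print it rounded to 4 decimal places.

At z = 2.4 mm: the r=9.5 cylinder contributes a regular 12-gon of circumradius 9.5; (whole slice rotated 50° about Z — lengths, areas and connectivity unchanged). The outline is a single polygon with 12 vertices. Extrusion per mm of travel: 0.4 × 0.1 / (π × 0.875²) = 0.016630. Accumulating E over each segment gives final E = 0.9818.

G0 X-9.36 Y1.65 Z2.40
G1 X-8.93 Y-3.25 E0.0818
G1 X-6.11 Y-7.28 E0.1636
G1 X-1.65 Y-9.36 E0.2454
G1 X3.25 Y-8.93 E0.3272
G1 X7.28 Y-6.11 E0.4090
G1 X9.36 Y-1.65 E0.4909
G1 X8.93 Y3.25 E0.5727
G1 X6.11 Y7.28 E0.6545
G1 X1.65 Y9.36 E0.7363
G1 X-3.25 Y8.93 E0.8181
G1 X-7.28 Y6.11 E0.8999
G1 X-9.36 Y1.65 E0.9818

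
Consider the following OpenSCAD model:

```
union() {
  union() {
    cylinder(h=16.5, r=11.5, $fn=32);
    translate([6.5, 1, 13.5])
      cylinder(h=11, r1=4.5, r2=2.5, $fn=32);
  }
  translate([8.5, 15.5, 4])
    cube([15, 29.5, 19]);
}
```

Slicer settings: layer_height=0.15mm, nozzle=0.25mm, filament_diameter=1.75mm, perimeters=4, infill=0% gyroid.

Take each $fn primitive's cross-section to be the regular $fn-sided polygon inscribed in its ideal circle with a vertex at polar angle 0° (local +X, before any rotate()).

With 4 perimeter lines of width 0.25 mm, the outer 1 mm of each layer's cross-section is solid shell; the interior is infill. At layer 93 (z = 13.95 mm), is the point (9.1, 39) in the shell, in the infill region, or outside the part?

At z = 13.95 mm: the cylinder: section is a regular 32-gon, circumradius r=11.5; the cone at (6.5, 1): at t=0.041 of its height the radius interpolates to r₁+(r₂−r₁)t = 4.418, giving a regular 32-gon of that circumradius; Taking the union: the cone at (6.5, 1) lies entirely inside the r=11.5 cylinder, so the union is just the r=11.5 cylinder — 1 connected region; the cube at (8.5, 15.5) (footprint 15×29.5) is included at this height; Taking the union: the 2 present regions are separate (no shared area or edge), so areas and boundary lengths simply add and each stays a separate island — 2 connected regions. Overall, the cross-section has 2 separate islands. The nearest boundary edge runs (8.50, 15.50)→(8.50, 45.00); distance from the point to it = 0.60 mm. (Shell/infill is judged within the island containing the point — the largest one.) The point is inside the cross-section, 0.60 mm from the nearest boundary — within the 1 mm shell band (4 × 0.25).

shell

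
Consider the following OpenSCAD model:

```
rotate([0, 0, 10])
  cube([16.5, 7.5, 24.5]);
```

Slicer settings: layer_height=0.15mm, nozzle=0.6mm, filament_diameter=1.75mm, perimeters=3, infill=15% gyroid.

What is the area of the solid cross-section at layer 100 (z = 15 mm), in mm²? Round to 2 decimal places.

123.75 mm²

At z = 15 mm: the cube is present — its section is the full 16.5×7.5 rectangle (area 123.75 mm²); (whole slice rotated 10° about Z — lengths, areas and connectivity unchanged). Overall, the cross-section is a single solid region. Net area = 123.75 mm².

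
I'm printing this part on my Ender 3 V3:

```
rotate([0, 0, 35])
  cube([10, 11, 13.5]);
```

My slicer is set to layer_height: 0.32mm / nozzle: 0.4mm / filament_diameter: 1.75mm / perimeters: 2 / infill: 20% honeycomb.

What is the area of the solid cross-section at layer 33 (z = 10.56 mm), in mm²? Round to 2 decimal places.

110.00 mm²

At z = 10.56 mm: the 10×11 cube contributes its full rectangle (area 110.00 mm²); (rotated 35° about Z; rotation is an isometry so areas/perimeters/island counts are preserved). Overall, the cross-section is a single solid region. Net area = 110.00 mm².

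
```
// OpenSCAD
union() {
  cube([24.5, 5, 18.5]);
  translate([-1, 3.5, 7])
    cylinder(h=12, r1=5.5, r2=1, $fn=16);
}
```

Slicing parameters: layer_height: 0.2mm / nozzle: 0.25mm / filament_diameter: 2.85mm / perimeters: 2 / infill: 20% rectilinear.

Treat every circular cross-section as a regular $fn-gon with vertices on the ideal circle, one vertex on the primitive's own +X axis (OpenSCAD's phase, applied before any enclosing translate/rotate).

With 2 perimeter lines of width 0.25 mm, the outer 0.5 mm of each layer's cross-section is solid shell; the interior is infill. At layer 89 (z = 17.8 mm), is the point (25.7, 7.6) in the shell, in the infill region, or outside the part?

At z = 17.8 mm: the cube is present — its section is the full 24.5×5 rectangle; the cone at (-1, 3.5) (r1=5.5→r2=1) has section circumradius 1.450 here — a regular 16-gon; Combining (union): the regions partially overlap (shared area 0.61 mm²), so overlapping operands fuse into one piece — 1 connected region. Overall, the cross-section is a single solid region. The nearest boundary edge runs (0.00, 5.00)→(24.50, 5.00); distance from the point to it = 2.86 mm. The point is not inside any of the regions above, so it lies outside the cross-section (2.86 mm from the nearest boundary).

outside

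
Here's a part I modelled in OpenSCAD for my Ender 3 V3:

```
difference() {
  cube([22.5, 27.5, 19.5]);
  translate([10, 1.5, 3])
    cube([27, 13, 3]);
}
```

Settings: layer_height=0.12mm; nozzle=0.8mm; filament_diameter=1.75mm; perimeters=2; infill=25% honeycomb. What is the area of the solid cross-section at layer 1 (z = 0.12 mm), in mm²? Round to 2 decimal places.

At z = 0.12 mm: the 22.5×27.5 cube contributes its full rectangle (area 618.75 mm²); the cube at (10, 1.5) is absent (z outside [3, 6]); Subtracting the remaining from the first: none of the subtracted shapes is present at this height, so the 22.5×27.5 cube is unchanged — area = 618.75 mm². Overall, the cross-section is a single solid region. Net area = 618.75 mm².

618.75 mm²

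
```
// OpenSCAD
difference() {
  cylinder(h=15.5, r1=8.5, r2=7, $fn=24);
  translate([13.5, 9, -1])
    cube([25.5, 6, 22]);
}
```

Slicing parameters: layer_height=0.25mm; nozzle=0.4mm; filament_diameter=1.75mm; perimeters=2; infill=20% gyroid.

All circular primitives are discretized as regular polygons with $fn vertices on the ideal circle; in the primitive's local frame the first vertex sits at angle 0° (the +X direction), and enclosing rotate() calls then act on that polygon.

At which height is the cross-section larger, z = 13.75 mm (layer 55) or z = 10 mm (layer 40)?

layer 40 (z = 10 mm)

Layer 55 (z = 13.75): the cone: at t=0.887 of its height the radius interpolates to r₁+(r₂−r₁)t = 7.169, giving a regular 24-gon of that circumradius (area = (24/2)·7.169²·sin(360°/24) = 159.64 mm²); the 25.5×6 cube at (13.5, 9) contributes its full rectangle (area 153.00 mm²); Subtracting the remaining from the first: starting from the cone (159.64 mm²), the 25.5×6 cube at (13.5, 9) misses the remaining region (no effect) — area = 159.64 mm². So its area = 159.64 mm². Layer 40 (z = 10): the cone contributes a regular 24-gon of circumradius 7.532 (interpolated between r1=8.5 and r2=7 at t=0.645) (area = (24/2)·7.532²·sin(360°/24) = 176.21 mm²); the 25.5×6 cube at (13.5, 9) contributes its full rectangle (area 153.00 mm²); After the difference (first − rest): starting from the cone (176.21 mm²), the 25.5×6 cube at (13.5, 9) misses the remaining region (no effect) — area = 176.21 mm². So its area = 176.21 mm². Layer 40 is larger (176.21 vs 159.64 mm²).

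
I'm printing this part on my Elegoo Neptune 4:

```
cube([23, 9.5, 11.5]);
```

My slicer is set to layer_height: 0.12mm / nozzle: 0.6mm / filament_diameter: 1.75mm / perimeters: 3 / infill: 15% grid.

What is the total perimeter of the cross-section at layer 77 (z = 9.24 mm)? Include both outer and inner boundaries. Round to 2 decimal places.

At z = 9.24 mm: the cube (footprint 23×9.5) is included at this height (perimeter 65.00 mm). Overall, the cross-section is a single solid region. Total boundary length (outer) = 65.00 mm.

65.00 mm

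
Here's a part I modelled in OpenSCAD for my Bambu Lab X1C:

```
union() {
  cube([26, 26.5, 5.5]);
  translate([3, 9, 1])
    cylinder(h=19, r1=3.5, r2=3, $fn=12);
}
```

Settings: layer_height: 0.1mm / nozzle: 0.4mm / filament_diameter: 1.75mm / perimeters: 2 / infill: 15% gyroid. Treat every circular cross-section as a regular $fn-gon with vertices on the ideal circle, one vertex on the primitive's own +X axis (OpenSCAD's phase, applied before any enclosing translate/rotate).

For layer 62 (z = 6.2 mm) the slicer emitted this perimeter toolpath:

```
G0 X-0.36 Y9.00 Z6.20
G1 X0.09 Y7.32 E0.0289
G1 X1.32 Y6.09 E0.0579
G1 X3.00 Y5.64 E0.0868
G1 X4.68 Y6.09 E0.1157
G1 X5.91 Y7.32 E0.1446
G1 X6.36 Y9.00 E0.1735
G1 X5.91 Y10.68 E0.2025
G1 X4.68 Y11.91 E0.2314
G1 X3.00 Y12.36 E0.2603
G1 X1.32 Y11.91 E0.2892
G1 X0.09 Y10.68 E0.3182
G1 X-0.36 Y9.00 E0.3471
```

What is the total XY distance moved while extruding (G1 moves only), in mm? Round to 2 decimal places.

20.87 mm

Sum the Euclidean lengths of each G1 segment: total = 20.87 mm.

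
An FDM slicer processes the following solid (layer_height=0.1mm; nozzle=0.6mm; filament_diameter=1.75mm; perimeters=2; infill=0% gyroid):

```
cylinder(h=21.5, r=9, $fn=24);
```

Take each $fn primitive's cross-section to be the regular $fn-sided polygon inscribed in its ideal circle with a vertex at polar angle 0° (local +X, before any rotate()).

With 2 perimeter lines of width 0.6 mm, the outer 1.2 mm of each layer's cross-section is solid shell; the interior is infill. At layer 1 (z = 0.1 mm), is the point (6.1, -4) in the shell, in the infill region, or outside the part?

infill

At z = 0.1 mm: the r=9 cylinder contributes a regular 24-gon of circumradius 9. Overall, the cross-section is a single solid region. The nearest boundary edge runs (6.36, -6.36)→(7.79, -4.50); distance from the point to it = 1.65 mm. The point is inside the cross-section and 1.65 mm from the nearest boundary — more than the 1.2 mm shell width (2 × 0.6), so it's in the infill interior.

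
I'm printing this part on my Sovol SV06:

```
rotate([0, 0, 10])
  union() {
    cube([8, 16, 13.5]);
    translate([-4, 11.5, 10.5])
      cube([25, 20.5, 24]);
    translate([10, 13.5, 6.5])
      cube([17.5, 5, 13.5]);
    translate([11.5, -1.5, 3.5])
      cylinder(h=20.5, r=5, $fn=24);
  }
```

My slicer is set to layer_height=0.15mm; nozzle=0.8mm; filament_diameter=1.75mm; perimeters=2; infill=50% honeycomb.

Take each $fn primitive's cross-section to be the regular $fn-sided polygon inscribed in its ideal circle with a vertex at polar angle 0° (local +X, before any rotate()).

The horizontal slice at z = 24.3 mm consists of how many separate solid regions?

At z = 24.3 mm: the cube does not reach this height (z outside [0, 13.5]); the 25×20.5 cube at (-4, 11.5) contributes its full rectangle; the cube at (10, 13.5) is not intersected at this z (z outside [6.5, 20]); the cylinder at (11.5, -1.5) is absent (z outside [3.5, 24]); Combining (union): only the 25×20.5 cube at (-4, 11.5) is present, so the union is just that shape — 1 connected region; (rotated 10° about Z; rotation is an isometry so areas/perimeters/island counts are preserved). The result has 1 disconnected region.

1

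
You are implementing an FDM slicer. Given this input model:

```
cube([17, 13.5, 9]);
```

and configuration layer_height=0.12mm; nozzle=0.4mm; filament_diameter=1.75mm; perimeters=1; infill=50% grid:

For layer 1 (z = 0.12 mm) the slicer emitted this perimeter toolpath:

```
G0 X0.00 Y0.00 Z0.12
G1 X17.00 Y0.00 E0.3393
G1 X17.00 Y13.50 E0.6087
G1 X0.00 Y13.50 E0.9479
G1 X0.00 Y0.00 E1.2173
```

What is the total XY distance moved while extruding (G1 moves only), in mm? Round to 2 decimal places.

Sum the Euclidean lengths of each G1 segment: total = 61.00 mm.

61.00 mm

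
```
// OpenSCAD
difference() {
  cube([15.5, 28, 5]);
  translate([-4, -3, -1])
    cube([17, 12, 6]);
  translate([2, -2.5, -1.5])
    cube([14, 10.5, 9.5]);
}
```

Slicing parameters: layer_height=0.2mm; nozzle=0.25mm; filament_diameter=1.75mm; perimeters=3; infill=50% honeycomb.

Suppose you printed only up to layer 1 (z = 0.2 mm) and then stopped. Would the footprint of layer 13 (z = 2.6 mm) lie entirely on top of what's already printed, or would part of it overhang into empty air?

entirely on top

Compare the two slices. At z = 0.2: the cube (footprint 15.5×28) is included at this height (area 434.00 mm²); the cube at (-4, -3) is present — its section is the full 17×12 rectangle (area 204.00 mm²); the cube at (2, -2.5) is present — its section is the full 14×10.5 rectangle (area 147.00 mm²); Taking the first minus the rest: starting from the 15.5×28 cube (434.00 mm²), the 17×12 cube at (-4, -3) partially overlaps it — only the 117.00 mm² overlap (of its 204.00 mm²) is removed, clipping the outline; the 14×10.5 cube at (2, -2.5) partially overlaps it — only the 20.00 mm² overlap (of its 147.00 mm²) is removed, clipping the outline — area = 297.00 mm². At z = 2.6: the 15.5×28 cube contributes its full rectangle (area 434.00 mm²); the cube at (-4, -3) is present — its section is the full 17×12 rectangle (area 204.00 mm²); the cube at (2, -2.5) (footprint 14×10.5) is included at this height (area 147.00 mm²); Subtracting the remaining from the first: starting from the 15.5×28 cube (434.00 mm²), the 17×12 cube at (-4, -3) partially overlaps it — only the 117.00 mm² overlap (of its 204.00 mm²) is removed, clipping the outline; the 14×10.5 cube at (2, -2.5) partially overlaps it — only the 20.00 mm² overlap (of its 147.00 mm²) is removed, clipping the outline — area = 297.00 mm². Checking containment: the cross-section at z = 2.6 is a subset of the cross-section at z = 0.2.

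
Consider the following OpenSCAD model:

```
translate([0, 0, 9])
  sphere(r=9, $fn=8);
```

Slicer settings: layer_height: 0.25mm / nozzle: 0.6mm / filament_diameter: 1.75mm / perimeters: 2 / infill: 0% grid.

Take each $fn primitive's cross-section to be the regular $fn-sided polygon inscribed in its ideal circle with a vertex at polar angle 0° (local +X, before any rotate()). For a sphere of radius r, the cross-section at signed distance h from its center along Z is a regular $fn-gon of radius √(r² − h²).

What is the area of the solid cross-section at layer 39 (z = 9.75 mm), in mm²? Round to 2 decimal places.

227.51 mm²

At z = 9.75 mm: the sphere: section is a regular 8-gon, circumradius = √(r²−h²) = √(9²−0.75²) = 8.969 (area = (8/2)·8.969²·sin(360°/8) = 227.51 mm²). Overall, the cross-section is a single solid region. Net area = 227.51 mm².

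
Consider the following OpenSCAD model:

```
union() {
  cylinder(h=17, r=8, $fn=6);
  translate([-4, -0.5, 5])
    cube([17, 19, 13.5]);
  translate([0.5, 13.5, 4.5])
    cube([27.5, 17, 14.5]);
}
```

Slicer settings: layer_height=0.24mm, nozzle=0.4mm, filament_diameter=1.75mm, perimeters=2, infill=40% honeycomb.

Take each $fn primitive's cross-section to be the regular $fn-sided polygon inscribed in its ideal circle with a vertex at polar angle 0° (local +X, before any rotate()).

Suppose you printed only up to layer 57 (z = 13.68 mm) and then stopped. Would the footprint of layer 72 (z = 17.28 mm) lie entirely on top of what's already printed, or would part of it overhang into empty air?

entirely on top

Compare the two slices. At z = 13.68: the cylinder: section is a regular 6-gon, circumradius r=8 (area = (6/2)·8.000²·sin(360°/6) = 166.28 mm²); the 17×19 cube at (-4, -0.5) contributes its full rectangle (area 323.00 mm²); the cube at (0.5, 13.5) is present — its section is the full 27.5×17 rectangle (area 467.50 mm²); Taking the union: the regions partially overlap — summed areas 956.78 mm² minus the doubly-counted overlap 137.71 mm² gives 819.07 mm² — area = 819.07 mm². At z = 17.28: the cylinder is not intersected at this z (z outside [0, 17]); the cube at (-4, -0.5) (footprint 17×19) is included at this height (area 323.00 mm²); the cube at (0.5, 13.5) is present — its section is the full 27.5×17 rectangle (area 467.50 mm²); Taking the union: the regions partially overlap — summed areas 790.50 mm² minus the doubly-counted overlap 62.50 mm² gives 728.00 mm² — area = 728.00 mm². Checking containment: the cross-section at z = 17.28 is a subset of the cross-section at z = 13.68.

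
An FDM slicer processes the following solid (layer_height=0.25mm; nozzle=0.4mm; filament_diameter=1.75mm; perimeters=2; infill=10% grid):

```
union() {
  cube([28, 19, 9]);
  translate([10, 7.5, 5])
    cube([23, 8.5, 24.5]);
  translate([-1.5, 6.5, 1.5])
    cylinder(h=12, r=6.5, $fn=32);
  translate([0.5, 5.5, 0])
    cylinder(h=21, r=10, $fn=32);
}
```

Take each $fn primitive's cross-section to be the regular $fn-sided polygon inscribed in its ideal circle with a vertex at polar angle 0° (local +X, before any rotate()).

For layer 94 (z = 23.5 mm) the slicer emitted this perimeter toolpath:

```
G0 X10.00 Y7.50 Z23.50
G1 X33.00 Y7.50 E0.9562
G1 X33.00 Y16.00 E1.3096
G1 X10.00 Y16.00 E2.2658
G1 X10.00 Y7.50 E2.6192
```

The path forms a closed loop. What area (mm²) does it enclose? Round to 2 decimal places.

195.50 mm²

Apply the shoelace formula to the sequence of (X, Y) vertices; enclosed area = 195.50 mm².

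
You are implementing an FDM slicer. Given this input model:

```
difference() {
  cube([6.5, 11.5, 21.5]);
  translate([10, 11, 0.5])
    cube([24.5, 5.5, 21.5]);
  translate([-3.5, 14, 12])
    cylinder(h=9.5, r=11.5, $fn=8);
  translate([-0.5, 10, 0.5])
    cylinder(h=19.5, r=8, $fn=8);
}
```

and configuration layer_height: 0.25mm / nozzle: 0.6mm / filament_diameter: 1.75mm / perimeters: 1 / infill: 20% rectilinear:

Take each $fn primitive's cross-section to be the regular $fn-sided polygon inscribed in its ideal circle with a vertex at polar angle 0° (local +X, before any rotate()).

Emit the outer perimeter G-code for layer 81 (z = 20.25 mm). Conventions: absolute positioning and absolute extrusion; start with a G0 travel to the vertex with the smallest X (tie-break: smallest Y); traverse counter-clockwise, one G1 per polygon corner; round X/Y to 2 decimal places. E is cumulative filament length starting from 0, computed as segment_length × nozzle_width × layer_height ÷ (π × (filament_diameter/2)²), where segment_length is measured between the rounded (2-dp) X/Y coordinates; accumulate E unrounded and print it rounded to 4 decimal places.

G0 X0.00 Y0.00 Z20.25
G1 X6.50 Y0.00 E0.4054
G1 X6.50 Y10.38 E1.0527
G1 X4.63 Y5.87 E1.3572
G1 X0.00 Y3.95 E1.6697
G1 X0.00 Y0.00 E1.9161

At z = 20.25 mm: the 6.5×11.5 cube contributes its full rectangle; the cube at (10, 11) (footprint 24.5×5.5) is included at this height; the r=11.5 cylinder at (-3.5, 14) contributes a regular 8-gon of circumradius 11.5; the cylinder at (-0.5, 10) is not intersected at this z (z outside [0.5, 20]); Taking the first minus the rest: starting from the 6.5×11.5 cube, the 24.5×5.5 cube at (10, 11) misses the remaining region (no effect); the r=11.5 cylinder at (-3.5, 14) partially overlaps it — only the 36.84 mm² overlap (of its 374.06 mm²) is removed, clipping the outline — 1 connected region. The outline is a single polygon with 5 vertices. Extrusion per mm of travel: 0.6 × 0.25 / (π × 0.875²) = 0.062363. Accumulating E over each segment gives final E = 1.9161.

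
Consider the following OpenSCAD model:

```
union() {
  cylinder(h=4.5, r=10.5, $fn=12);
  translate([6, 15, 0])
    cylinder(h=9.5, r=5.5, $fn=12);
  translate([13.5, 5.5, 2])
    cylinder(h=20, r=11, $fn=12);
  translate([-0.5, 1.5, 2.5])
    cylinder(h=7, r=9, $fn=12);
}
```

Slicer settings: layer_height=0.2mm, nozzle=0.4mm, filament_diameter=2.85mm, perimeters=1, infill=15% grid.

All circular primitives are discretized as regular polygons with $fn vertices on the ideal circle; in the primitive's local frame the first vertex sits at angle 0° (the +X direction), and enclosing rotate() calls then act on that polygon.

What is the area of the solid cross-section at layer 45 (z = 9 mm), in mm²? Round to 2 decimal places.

625.64 mm²

At z = 9 mm: the cylinder is not intersected at this z (z outside [0, 4.5]); the r=5.5 cylinder at (6, 15) gives a regular 12-gon of circumradius 5.5 (constant along its height) (area = (12/2)·5.500²·sin(360°/12) = 90.75 mm²); the cylinder at (13.5, 5.5): section is a regular 12-gon, circumradius r=11 (area = (12/2)·11.000²·sin(360°/12) = 363.00 mm²); the r=9 cylinder at (-0.5, 1.5) gives a regular 12-gon of circumradius 9 (constant along its height) (area = (12/2)·9.000²·sin(360°/12) = 243.00 mm²); Combining (union): the regions partially overlap — summed areas 696.75 mm² minus the doubly-counted overlap 71.11 mm² gives 625.64 mm² — area = 625.64 mm². Overall, the cross-section is a single solid region. Net area = 625.64 mm².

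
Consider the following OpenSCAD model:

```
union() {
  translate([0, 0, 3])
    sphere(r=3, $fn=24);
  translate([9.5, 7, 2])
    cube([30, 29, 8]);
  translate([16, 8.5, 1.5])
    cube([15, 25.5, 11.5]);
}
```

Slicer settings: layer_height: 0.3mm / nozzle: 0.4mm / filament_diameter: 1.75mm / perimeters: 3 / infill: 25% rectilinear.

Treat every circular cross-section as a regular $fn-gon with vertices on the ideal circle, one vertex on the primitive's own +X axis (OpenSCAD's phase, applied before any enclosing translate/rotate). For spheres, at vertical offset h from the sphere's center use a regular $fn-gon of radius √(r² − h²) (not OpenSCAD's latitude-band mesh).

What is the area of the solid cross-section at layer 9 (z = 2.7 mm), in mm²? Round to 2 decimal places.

At z = 2.7 mm: the r=3 sphere contributes a regular 24-gon of circumradius √(3²−0.3²) = 2.985 (area = (24/2)·2.985²·sin(360°/24) = 27.67 mm²); the 30×29 cube at (9.5, 7) contributes its full rectangle (area 870.00 mm²); the 15×25.5 cube at (16, 8.5) contributes its full rectangle (area 382.50 mm²); Taking the union: the regions partially overlap — summed areas 1280.17 mm² minus the doubly-counted overlap 382.50 mm² gives 897.67 mm² — area = 897.67 mm². Overall, the cross-section has 2 separate islands. Net area = 897.67 mm².

897.67 mm²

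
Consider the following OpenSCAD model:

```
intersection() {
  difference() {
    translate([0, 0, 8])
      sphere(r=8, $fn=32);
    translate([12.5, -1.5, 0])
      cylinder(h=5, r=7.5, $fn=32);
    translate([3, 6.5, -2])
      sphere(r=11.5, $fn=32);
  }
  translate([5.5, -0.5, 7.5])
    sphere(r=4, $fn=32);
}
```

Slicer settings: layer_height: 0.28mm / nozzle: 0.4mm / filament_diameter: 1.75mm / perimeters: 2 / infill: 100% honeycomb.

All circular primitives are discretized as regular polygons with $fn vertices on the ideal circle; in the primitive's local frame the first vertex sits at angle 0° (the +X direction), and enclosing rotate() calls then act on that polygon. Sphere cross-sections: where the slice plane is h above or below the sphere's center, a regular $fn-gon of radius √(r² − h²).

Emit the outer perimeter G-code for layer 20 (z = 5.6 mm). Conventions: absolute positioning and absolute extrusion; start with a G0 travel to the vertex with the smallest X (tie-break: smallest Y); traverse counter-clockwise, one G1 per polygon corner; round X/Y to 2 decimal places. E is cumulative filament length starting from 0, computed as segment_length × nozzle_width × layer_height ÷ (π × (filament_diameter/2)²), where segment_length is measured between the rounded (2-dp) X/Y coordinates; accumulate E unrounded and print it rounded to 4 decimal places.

G0 X2.37 Y-2.07 Z5.60
G1 X2.57 Y-2.46 E0.0204
G1 X3.01 Y-2.99 E0.0525
G1 X3.54 Y-3.43 E0.0846
G1 X4.15 Y-3.75 E0.1166
G1 X4.81 Y-3.95 E0.1487
G1 X5.50 Y-4.02 E0.1810
G1 X6.19 Y-3.95 E0.2133
G1 X6.56 Y-3.84 E0.2313
G1 X7.05 Y-2.92 E0.2798
G1 X7.48 Y-1.49 E0.3494
G1 X7.55 Y-0.81 E0.3812
G1 X6.30 Y-1.47 E0.4470
G1 X4.68 Y-1.96 E0.5258
G1 X3.00 Y-2.13 E0.6045
G1 X2.37 Y-2.07 E0.6339

At z = 5.6 mm: the sphere: section is a regular 32-gon, circumradius = √(r²−h²) = √(8²−2.4²) = 7.632; the cylinder at (12.5, -1.5) is absent (z outside [0, 5]); the sphere at (3, 6.5): section is a regular 32-gon, circumradius = √(r²−h²) = √(11.5²−7.6²) = 8.631; Taking the first minus the rest: starting from the r=8 sphere, the r=11.5 sphere at (3, 6.5) partially overlaps it — only the 93.77 mm² overlap (of its 232.52 mm²) is removed, clipping the outline — 1 connected region; the r=4 sphere at (5.5, -0.5) slices to a regular 32-gon of circumradius 3.520 (√(r²−h²) with h=1.9 from center); Keeping only the common overlap: the r=4 sphere at (5.5, -0.5) partially overlaps that combined region; clipping to the common part keeps 8.73 mm² — 1 connected region. The outline is a single polygon with 15 vertices. Extrusion per mm of travel: 0.4 × 0.28 / (π × 0.875²) = 0.046564. Accumulating E over each segment gives final E = 0.6339.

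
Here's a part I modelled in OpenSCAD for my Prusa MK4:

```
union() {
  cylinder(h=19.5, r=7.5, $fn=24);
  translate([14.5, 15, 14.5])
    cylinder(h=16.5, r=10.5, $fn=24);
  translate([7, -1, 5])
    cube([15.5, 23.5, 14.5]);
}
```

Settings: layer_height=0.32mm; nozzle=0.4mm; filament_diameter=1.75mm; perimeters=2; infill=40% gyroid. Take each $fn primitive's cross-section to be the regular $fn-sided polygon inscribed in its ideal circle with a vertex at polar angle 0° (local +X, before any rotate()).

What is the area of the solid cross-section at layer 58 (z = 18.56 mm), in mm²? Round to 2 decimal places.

At z = 18.56 mm: the r=7.5 cylinder contributes a regular 24-gon of circumradius 7.5 (area = (24/2)·7.500²·sin(360°/24) = 174.70 mm²); the cylinder at (14.5, 15): section is a regular 24-gon, circumradius r=10.5 (area = (24/2)·10.500²·sin(360°/24) = 342.42 mm²); the cube at (7, -1) (footprint 15.5×23.5) is included at this height (area 364.25 mm²); Combining (union): the regions partially overlap — summed areas 881.37 mm² minus the doubly-counted overlap 262.54 mm² gives 618.83 mm² — area = 618.83 mm². Overall, the cross-section is a single solid region. Net area = 618.83 mm².

618.83 mm²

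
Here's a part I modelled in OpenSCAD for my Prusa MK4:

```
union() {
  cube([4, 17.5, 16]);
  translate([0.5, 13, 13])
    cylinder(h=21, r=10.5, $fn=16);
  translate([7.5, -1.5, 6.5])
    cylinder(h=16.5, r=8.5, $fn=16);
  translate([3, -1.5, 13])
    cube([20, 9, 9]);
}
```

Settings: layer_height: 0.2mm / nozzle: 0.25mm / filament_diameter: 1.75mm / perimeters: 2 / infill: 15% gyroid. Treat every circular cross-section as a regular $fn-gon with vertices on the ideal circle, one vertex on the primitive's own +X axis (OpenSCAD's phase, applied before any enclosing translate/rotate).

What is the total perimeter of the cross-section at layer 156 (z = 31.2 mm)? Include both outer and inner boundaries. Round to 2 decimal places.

At z = 31.2 mm: the cube is absent (z outside [0, 16]); the cylinder at (0.5, 13): section is a regular 16-gon, circumradius r=10.5 (perimeter = 2·16·10.500·sin(180°/16) = 65.55 mm); the cylinder at (7.5, -1.5) is absent (z outside [6.5, 23]); the cube at (3, -1.5) is not intersected at this z (z outside [13, 22]); Combining (union): only the r=10.5 cylinder at (0.5, 13) is present, so the union is just that shape — boundary = 65.55 mm. Overall, the cross-section is a single solid region. Total boundary length (outer) = 65.55 mm.

65.55 mm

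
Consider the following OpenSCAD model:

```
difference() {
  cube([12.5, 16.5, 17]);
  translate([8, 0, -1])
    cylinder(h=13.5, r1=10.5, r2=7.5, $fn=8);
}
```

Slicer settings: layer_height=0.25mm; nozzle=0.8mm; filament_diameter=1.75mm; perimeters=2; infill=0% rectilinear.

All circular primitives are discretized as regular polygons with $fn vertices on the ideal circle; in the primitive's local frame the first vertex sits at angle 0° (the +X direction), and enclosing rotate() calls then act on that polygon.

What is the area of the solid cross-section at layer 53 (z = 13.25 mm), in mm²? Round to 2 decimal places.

At z = 13.25 mm: the cube is present — its section is the full 12.5×16.5 rectangle (area 206.25 mm²); the cone at (8, 0) does not reach this height (z outside [-1, 12.5]); After the difference (first − rest): none of the subtracted shapes is present at this height, so the 12.5×16.5 cube is unchanged — area = 206.25 mm². Overall, the cross-section is a single solid region. Net area = 206.25 mm².

206.25 mm²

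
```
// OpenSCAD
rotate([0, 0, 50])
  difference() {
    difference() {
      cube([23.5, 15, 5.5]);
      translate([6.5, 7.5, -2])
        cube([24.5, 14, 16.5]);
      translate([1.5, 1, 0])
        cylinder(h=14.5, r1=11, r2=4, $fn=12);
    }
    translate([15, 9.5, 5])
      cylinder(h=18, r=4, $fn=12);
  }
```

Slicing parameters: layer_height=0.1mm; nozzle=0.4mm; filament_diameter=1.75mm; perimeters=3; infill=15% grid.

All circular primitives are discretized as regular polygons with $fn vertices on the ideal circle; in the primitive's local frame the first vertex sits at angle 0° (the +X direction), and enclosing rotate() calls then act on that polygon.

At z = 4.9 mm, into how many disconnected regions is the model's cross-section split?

At z = 4.9 mm: the cube is present — its section is the full 23.5×15 rectangle; the cube at (6.5, 7.5) is present — its section is the full 24.5×14 rectangle; the cone at (1.5, 1) (r1=11→r2=4) has section circumradius 8.634 here — a regular 12-gon; Subtracting the remaining from the first: starting from the 23.5×15 cube, the 24.5×14 cube at (6.5, 7.5) partially overlaps it — only the 127.50 mm² overlap (of its 343.00 mm²) is removed, clipping the outline; the cone at (1.5, 1) partially overlaps it — only the 78.52 mm² overlap (of its 223.66 mm²) is removed, clipping the outline — 2 connected regions; the cylinder at (15, 9.5) is absent (z outside [5, 23]); After the difference (first − rest): none of the subtracted shapes is present at this height, so the result so far is unchanged — 2 connected regions; (rotated 50° about Z; rotation is an isometry so areas/perimeters/island counts are preserved). The result has 2 disconnected regions.

2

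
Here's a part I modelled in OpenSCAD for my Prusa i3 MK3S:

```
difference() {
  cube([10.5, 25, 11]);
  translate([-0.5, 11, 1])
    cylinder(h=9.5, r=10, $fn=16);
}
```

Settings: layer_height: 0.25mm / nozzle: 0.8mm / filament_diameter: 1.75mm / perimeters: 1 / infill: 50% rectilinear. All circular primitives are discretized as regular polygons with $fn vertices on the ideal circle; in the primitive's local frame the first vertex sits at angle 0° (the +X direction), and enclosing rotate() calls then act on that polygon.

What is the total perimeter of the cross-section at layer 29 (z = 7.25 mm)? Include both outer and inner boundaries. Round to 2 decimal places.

At z = 7.25 mm: the 10.5×25 cube contributes its full rectangle (perimeter 71.00 mm); the r=10 cylinder at (-0.5, 11) gives a regular 16-gon of circumradius 10 (constant along its height) (perimeter = 2·16·10.000·sin(180°/16) = 62.43 mm); After the difference (first − rest): starting from the 10.5×25 cube, the r=10 cylinder at (-0.5, 11) partially overlaps it — only the 143.12 mm² overlap (of its 306.15 mm²) is removed, clipping the outline — boundary = 81.39 mm. Overall, the cross-section is a single solid region. Total boundary length (outer) = 81.39 mm.

81.39 mm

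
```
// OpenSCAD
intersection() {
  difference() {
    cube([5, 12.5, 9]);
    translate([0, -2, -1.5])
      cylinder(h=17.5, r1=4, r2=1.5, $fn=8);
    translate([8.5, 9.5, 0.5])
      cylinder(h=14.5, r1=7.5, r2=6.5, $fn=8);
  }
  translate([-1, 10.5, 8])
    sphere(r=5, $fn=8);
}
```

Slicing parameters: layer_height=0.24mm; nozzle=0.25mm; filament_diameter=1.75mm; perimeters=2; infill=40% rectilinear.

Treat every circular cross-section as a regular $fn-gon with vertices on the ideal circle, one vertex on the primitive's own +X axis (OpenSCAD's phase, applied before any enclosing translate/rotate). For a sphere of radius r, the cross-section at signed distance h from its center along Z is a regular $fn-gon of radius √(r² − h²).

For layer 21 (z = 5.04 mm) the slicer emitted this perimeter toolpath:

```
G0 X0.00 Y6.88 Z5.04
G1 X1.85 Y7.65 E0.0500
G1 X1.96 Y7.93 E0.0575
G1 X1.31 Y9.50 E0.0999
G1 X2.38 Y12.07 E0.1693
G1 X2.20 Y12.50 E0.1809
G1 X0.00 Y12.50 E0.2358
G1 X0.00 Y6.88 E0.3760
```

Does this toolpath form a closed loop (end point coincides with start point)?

yes

Start point (G0): (0.00, 6.88). End point (last G1): the path returns to the start — closed.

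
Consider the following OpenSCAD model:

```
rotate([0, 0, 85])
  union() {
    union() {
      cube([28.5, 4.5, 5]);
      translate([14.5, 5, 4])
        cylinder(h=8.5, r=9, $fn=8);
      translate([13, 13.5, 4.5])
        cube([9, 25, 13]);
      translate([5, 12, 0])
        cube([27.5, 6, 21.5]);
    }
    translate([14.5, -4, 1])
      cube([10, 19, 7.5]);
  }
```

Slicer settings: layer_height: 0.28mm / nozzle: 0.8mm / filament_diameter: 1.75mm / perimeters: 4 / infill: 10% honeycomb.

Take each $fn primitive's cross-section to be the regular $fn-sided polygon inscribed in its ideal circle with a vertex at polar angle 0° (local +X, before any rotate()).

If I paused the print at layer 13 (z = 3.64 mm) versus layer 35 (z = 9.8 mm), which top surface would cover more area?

layer 35 (z = 9.8 mm)

Layer 13 (z = 3.64): the cube (footprint 28.5×4.5) is included at this height (area 128.25 mm²); the cylinder at (14.5, 5) does not reach this height (z outside [4, 12.5]); the cube at (13, 13.5) is not intersected at this z (z outside [4.5, 17.5]); the cube at (5, 12) is present — its section is the full 27.5×6 rectangle (area 165.00 mm²); Taking the union: the 2 present regions are separate (no shared area or edge), so areas and boundary lengths simply add and each stays a separate island — area = 293.25 mm²; the 10×19 cube at (14.5, -4) contributes its full rectangle (area 190.00 mm²); Taking the union: the regions partially overlap — summed areas 483.25 mm² minus the doubly-counted overlap 75.00 mm² gives 408.25 mm² — area = 408.25 mm²; (rotated 85° about Z; rotation is an isometry so areas/perimeters/island counts are preserved). So its area = 408.25 mm². Layer 35 (z = 9.8): the cube is absent (z outside [0, 5]); the r=9 cylinder at (14.5, 5) gives a regular 8-gon of circumradius 9 (constant along its height) (area = (8/2)·9.000²·sin(360°/8) = 229.10 mm²); the cube at (13, 13.5) (footprint 9×25) is included at this height (area 225.00 mm²); the 27.5×6 cube at (5, 12) contributes its full rectangle (area 165.00 mm²); Taking the union: the regions partially overlap — summed areas 619.10 mm² minus the doubly-counted overlap 50.16 mm² gives 568.95 mm² — area = 568.95 mm²; the cube at (14.5, -4) is not intersected at this z (z outside [1, 8.5]); Combining (union): only that combined region is present, so the union is just that shape — area = 568.95 mm²; (rotated 85° about Z; rotation is an isometry so areas/perimeters/island counts are preserved). So its area = 568.95 mm². Layer 35 is larger (568.95 vs 408.25 mm²).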